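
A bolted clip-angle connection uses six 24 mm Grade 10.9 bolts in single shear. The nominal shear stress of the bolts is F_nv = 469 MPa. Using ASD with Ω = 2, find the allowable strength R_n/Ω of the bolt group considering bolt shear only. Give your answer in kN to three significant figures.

A_b = π × 24² / 4 = 452.4 mm².
R_n = F_nv · A_b · n · n_s = 469 × 452.4 × 6 × 1 / 1000 = 1273 kN.
Allowable strength R_n/Ω = 1273 / 2 = 637 kN.

637 kN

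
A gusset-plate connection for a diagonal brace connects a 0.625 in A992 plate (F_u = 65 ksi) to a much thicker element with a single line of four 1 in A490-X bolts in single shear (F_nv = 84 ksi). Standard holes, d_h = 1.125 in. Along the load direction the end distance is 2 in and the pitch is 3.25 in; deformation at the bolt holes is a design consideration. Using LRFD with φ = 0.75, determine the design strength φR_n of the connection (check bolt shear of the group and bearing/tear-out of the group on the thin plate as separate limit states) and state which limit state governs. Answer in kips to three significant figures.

Bolt shear: A_b = π·1²/4 = 0.7854 in²; R_n = 84 × 0.7854 × 4 × 1 = 263.9 kips → 0.75 × 263.9 = 198 kips.
Bearing (1.2 l_c t F_u ≤ 2.4 d t F_u): upper limit = 2.4·1·0.625·65 = 97.5 kips.
  Edge l_c = 2 − 1.125/2 = 1.438 → r_n = 70.08 kips; interior l_c = 3.25 − 1.125 = 2.125 → r_n = 97.5 kips.
  R_n,bearing = 1·70.08 + 3·97.5 = 362.6 kips → 0.75 × 362.6 = 272 kips.
Bolt shear governs: 198 kips.

198 kips (bolt shear governs)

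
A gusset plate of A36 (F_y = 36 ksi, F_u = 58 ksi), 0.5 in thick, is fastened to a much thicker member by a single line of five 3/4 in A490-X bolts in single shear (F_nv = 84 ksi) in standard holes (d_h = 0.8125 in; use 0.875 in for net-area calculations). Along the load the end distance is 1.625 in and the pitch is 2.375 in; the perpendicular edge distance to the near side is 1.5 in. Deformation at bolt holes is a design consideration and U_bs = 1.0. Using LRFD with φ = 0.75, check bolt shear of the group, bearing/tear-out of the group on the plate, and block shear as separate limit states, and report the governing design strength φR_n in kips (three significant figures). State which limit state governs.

Bolt shear: A_b = π·0.75²/4 = 0.4418 in²; R_n = 84 × 0.4418 × 5 × 1 = 185.6 kips → 0.75 × 185.6 = 139 kips.
Bearing: edge l_c = 1.219, r_n = 42.41 kips; interior l_c = 1.562, r_n = 52.2 kips; R_n = 42.41 + 4·52.2 = 251.2 kips → 188 kips.
Block shear: A_gv = 5.562, A_nv = 3.594, A_nt = 0.5312 in²; R_n = min(0.6F_uA_nv, 0.6F_yA_gv) + U_bs·F_u·A_nt = 151 kips → 113 kips.
Block shear governs: 113 kips.

113 kips (block shear governs)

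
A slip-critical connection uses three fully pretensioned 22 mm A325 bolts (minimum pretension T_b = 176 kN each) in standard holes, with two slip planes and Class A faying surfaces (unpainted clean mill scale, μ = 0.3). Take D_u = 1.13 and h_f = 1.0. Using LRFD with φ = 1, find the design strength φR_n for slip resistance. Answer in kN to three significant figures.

358 kN

R_n = μ · D_u · h_f · T_b · n_s · n_b = 0.3 × 1.13 × 1.0 × 176 × 2 × 3 = 358 kN.
Design strength φR_n = 1 × 358 = 358 kN.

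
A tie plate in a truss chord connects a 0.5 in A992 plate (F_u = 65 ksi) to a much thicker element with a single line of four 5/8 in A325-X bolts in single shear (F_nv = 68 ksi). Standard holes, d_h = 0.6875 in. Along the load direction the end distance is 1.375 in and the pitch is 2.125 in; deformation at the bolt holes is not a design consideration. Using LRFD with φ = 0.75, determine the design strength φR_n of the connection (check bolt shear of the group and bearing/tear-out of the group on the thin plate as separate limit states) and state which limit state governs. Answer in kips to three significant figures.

62.6 kips (bolt shear governs)

Bolt shear: A_b = π·0.625²/4 = 0.3068 in²; R_n = 68 × 0.3068 × 4 × 1 = 83.45 kips → 0.75 × 83.45 = 62.6 kips.
Bearing (1.5 l_c t F_u ≤ 3.0 d t F_u): upper limit = 3.0·0.625·0.5·65 = 60.94 kips.
  Edge l_c = 1.375 − 0.6875/2 = 1.031 → r_n = 50.27 kips; interior l_c = 2.125 − 0.6875 = 1.438 → r_n = 60.94 kips.
  R_n,bearing = 1·50.27 + 3·60.94 = 233.1 kips → 0.75 × 233.1 = 175 kips.
Bolt shear governs: 62.6 kips.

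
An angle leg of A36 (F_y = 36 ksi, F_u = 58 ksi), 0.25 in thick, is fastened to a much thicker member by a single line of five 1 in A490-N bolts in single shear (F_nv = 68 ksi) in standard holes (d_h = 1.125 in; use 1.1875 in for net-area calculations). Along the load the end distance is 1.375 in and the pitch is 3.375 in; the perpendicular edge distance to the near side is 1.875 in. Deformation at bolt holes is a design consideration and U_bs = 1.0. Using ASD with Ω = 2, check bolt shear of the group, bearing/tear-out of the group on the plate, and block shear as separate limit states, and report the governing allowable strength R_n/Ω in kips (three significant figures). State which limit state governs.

Bolt shear: A_b = π·1²/4 = 0.7854 in²; R_n = 68 × 0.7854 × 5 × 1 = 267 kips → 267 / 2 = 134 kips.
Bearing: edge l_c = 0.8125, r_n = 14.14 kips; interior l_c = 2.25, r_n = 34.8 kips; R_n = 14.14 + 4·34.8 = 153.3 kips → 76.7 kips.
Block shear: A_gv = 3.719, A_nv = 2.383, A_nt = 0.3203 in²; R_n = min(0.6F_uA_nv, 0.6F_yA_gv) + U_bs·F_u·A_nt = 98.9 kips → 49.5 kips.
Block shear governs: 49.5 kips.

49.5 kips (block shear governs)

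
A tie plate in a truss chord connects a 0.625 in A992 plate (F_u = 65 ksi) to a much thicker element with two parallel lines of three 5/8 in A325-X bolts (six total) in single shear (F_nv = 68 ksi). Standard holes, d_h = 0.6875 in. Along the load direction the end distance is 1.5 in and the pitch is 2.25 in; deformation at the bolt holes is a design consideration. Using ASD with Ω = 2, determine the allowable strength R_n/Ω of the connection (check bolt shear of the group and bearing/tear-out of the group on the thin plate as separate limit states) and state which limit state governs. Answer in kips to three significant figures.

Bolt shear: A_b = π·0.625²/4 = 0.3068 in²; R_n = 68 × 0.3068 × 6 × 1 = 125.2 kips → 125.2 / 2 = 62.6 kips.
Bearing (1.2 l_c t F_u ≤ 2.4 d t F_u): upper limit = 2.4·0.625·0.625·65 = 60.94 kips.
  Edge l_c = 1.5 − 0.6875/2 = 1.156 → r_n = 56.37 kips; interior l_c = 2.25 − 0.6875 = 1.562 → r_n = 60.94 kips.
  R_n,bearing = 2·56.37 + 4·60.94 = 356.5 kips → 356.5 / 2 = 178 kips.
Bolt shear governs: 62.6 kips.

62.6 kips (bolt shear governs)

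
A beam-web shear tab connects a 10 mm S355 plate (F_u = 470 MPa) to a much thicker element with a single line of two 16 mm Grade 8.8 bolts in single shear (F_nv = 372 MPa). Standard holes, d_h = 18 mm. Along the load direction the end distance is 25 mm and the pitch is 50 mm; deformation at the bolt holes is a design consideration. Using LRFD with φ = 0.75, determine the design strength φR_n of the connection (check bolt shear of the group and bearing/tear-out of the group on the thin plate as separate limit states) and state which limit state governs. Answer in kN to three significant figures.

112 kN (bolt shear governs)

Bolt shear: A_b = π·16²/4 = 201.1 mm²; R_n = 372 × 201.1 × 2 × 1 / 1000 = 149.6 kN → 0.75 × 149.6 = 112 kN.
Bearing (1.2 l_c t F_u ≤ 2.4 d t F_u): upper limit = 2.4·16·10·470 / 1000 = 180.5 kN.
  Edge l_c = 25 − 18/2 = 16 → r_n = 90.24 kN; interior l_c = 50 − 18 = 32 → r_n = 180.5 kN.
  R_n,bearing = 1·90.24 + 1·180.5 = 270.7 kN → 0.75 × 270.7 = 203 kN.
Bolt shear governs: 112 kN.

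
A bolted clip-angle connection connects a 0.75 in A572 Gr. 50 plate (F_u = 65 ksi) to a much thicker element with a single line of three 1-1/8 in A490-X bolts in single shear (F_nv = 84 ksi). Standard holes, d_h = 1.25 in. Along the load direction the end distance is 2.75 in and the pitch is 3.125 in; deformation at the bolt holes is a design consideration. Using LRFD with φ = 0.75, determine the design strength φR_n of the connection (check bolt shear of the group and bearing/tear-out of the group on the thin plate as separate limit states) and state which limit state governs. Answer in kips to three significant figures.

188 kips (bolt shear governs)

Bolt shear: A_b = π·1.125²/4 = 0.994 in²; R_n = 84 × 0.994 × 3 × 1 = 250.5 kips → 0.75 × 250.5 = 188 kips.
Bearing (1.2 l_c t F_u ≤ 2.4 d t F_u): upper limit = 2.4·1.125·0.75·65 = 131.6 kips.
  Edge l_c = 2.75 − 1.25/2 = 2.125 → r_n = 124.3 kips; interior l_c = 3.125 − 1.25 = 1.875 → r_n = 109.7 kips.
  R_n,bearing = 1·124.3 + 2·109.7 = 343.7 kips → 0.75 × 343.7 = 258 kips.
Bolt shear governs: 188 kips.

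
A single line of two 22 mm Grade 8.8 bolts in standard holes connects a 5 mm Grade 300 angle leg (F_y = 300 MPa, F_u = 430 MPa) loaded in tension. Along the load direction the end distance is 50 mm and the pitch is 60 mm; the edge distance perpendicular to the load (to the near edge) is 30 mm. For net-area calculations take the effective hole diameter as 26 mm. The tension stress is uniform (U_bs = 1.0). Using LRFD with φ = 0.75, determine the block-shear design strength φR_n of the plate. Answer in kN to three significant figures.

Shear plane L_v = 50 + 1·60 = 110 mm; A_gv = 110 × 5 = 550 mm².
A_nv = (110 − 1.5·26) × 5 = 355 mm².
A_nt = (30 − 0.5·26) × 5 = 85 mm².
0.6 F_u A_nv = 91.59 kN; 0.6 F_y A_gv = 99 kN → shear rupture governs the shear term.
R_n = 91.59 + 1.0 × 430 × 85 / 1000 = 128.1 kN.
Design strength φR_n = 0.75 × 128.1 = 96.1 kN.

96.1 kN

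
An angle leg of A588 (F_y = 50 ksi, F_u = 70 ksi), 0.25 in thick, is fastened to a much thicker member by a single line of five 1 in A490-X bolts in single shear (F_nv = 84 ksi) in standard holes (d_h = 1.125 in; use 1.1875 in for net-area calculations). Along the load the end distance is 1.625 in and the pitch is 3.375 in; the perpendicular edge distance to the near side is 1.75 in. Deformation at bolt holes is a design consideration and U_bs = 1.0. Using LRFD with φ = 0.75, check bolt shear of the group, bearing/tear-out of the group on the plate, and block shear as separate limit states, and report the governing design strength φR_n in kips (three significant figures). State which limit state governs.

92.2 kips (block shear governs)

Bolt shear: A_b = π·1²/4 = 0.7854 in²; R_n = 84 × 0.7854 × 5 × 1 = 329.9 kips → 0.75 × 329.9 = 247 kips.
Bearing: edge l_c = 1.062, r_n = 22.31 kips; interior l_c = 2.25, r_n = 42 kips; R_n = 22.31 + 4·42 = 190.3 kips → 143 kips.
Block shear: A_gv = 3.781, A_nv = 2.445, A_nt = 0.2891 in²; R_n = min(0.6F_uA_nv, 0.6F_yA_gv) + U_bs·F_u·A_nt = 122.9 kips → 92.2 kips.
Block shear governs: 92.2 kips.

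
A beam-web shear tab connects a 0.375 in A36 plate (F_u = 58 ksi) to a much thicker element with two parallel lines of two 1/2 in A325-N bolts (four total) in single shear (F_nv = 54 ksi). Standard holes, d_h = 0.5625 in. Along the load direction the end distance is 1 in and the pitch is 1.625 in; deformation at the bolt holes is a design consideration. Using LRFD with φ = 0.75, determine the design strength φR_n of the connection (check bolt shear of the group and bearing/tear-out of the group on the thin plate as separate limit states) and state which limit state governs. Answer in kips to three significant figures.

31.8 kips (bolt shear governs)

Bolt shear: A_b = π·0.5²/4 = 0.1963 in²; R_n = 54 × 0.1963 × 4 × 1 = 42.41 kips → 0.75 × 42.41 = 31.8 kips.
Bearing (1.2 l_c t F_u ≤ 2.4 d t F_u): upper limit = 2.4·0.5·0.375·58 = 26.1 kips.
  Edge l_c = 1 − 0.5625/2 = 0.7188 → r_n = 18.76 kips; interior l_c = 1.625 − 0.5625 = 1.062 → r_n = 26.1 kips.
  R_n,bearing = 2·18.76 + 2·26.1 = 89.72 kips → 0.75 × 89.72 = 67.3 kips.
Bolt shear governs: 31.8 kips.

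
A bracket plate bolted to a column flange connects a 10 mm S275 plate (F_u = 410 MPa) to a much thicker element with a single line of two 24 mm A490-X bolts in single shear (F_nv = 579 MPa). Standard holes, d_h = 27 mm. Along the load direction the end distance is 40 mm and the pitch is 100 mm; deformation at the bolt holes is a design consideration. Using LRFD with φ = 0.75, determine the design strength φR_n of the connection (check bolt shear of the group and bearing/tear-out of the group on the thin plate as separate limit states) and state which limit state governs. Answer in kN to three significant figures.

Bolt shear: A_b = π·24²/4 = 452.4 mm²; R_n = 579 × 452.4 × 2 × 1 / 1000 = 523.9 kN → 0.75 × 523.9 = 393 kN.
Bearing (1.2 l_c t F_u ≤ 2.4 d t F_u): upper limit = 2.4·24·10·410 / 1000 = 236.2 kN.
  Edge l_c = 40 − 27/2 = 26.5 → r_n = 130.4 kN; interior l_c = 100 − 27 = 73 → r_n = 236.2 kN.
  R_n,bearing = 1·130.4 + 1·236.2 = 366.5 kN → 0.75 × 366.5 = 275 kN.
Bearing governs: 275 kN.

275 kN (bearing governs)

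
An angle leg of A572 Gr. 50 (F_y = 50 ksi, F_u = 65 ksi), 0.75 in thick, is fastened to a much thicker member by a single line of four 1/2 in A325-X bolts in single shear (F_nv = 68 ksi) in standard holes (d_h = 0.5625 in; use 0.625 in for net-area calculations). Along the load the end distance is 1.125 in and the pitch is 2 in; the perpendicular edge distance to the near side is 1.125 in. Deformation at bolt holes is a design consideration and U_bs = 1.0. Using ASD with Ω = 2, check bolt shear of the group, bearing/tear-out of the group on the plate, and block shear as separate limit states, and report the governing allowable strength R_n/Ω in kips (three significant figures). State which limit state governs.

Bolt shear: A_b = π·0.5²/4 = 0.1963 in²; R_n = 68 × 0.1963 × 4 × 1 = 53.41 kips → 53.41 / 2 = 26.7 kips.
Bearing: edge l_c = 0.8438, r_n = 49.36 kips; interior l_c = 1.438, r_n = 58.5 kips; R_n = 49.36 + 3·58.5 = 224.9 kips → 112 kips.
Block shear: A_gv = 5.344, A_nv = 3.703, A_nt = 0.6094 in²; R_n = min(0.6F_uA_nv, 0.6F_yA_gv) + U_bs·F_u·A_nt = 184 kips → 92 kips.
Bolt shear governs: 26.7 kips.

26.7 kips (bolt shear governs)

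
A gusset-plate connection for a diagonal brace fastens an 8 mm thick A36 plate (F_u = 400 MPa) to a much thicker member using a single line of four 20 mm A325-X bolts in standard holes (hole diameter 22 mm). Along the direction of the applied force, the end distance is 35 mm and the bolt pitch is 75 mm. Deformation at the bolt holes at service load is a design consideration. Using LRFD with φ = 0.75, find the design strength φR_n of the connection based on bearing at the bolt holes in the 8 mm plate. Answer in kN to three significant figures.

Per bolt r_n = 1.2 l_c t F_u ≤ 2.4 d t F_u; upper limit = 2.4 × 20 × 8 × 400 / 1000 = 153.6 kN.
Edge bolt: l_c = 35 − 22/2 = 24 mm → 1.2 × 24 × 8 × 400 / 1000 = 92.16 → r_n = 92.16 kN.
Interior bolts: l_c = 75 − 22 = 53 mm → 1.2 × 53 × 8 × 400 / 1000 = 203.5 → r_n = 153.6 kN.
R_n = 1 × 92.16 + 3 × 153.6 = 553 kN.
Design strength φR_n = 0.75 × 553 = 415 kN.

415 kN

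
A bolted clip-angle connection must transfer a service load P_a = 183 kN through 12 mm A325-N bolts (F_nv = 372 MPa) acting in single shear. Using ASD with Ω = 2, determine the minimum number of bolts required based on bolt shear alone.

A_b = π·12²/4 = 113.1 mm².
Per-bolt allowable strength R_n/Ω = 372 × 113.1 × 1 / 1000 / 2 = 21.04 kN.
n ≥ 183 / 21.04 = 8.699 → use 9 bolts.

9 bolts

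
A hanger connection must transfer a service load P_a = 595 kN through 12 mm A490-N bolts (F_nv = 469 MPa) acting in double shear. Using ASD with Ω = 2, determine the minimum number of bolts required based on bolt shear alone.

A_b = π·12²/4 = 113.1 mm².
Per-bolt allowable strength R_n/Ω = 469 × 113.1 × 2 / 1000 / 2 = 53.04 kN.
n ≥ 595 / 53.04 = 11.22 → use 12 bolts.

12 bolts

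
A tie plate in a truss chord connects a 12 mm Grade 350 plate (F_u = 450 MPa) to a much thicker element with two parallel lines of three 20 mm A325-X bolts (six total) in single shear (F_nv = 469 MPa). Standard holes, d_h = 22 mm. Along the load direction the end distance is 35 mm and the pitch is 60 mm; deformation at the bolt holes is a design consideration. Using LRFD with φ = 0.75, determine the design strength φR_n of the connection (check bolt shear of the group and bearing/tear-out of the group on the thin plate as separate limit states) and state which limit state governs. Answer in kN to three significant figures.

663 kN (bolt shear governs)

Bolt shear: A_b = π·20²/4 = 314.2 mm²; R_n = 469 × 314.2 × 6 × 1 / 1000 = 884 kN → 0.75 × 884 = 663 kN.
Bearing (1.2 l_c t F_u ≤ 2.4 d t F_u): upper limit = 2.4·20·12·450 / 1000 = 259.2 kN.
  Edge l_c = 35 − 22/2 = 24 → r_n = 155.5 kN; interior l_c = 60 − 22 = 38 → r_n = 246.2 kN.
  R_n,bearing = 2·155.5 + 4·246.2 = 1296 kN → 0.75 × 1296 = 972 kN.
Bolt shear governs: 663 kN.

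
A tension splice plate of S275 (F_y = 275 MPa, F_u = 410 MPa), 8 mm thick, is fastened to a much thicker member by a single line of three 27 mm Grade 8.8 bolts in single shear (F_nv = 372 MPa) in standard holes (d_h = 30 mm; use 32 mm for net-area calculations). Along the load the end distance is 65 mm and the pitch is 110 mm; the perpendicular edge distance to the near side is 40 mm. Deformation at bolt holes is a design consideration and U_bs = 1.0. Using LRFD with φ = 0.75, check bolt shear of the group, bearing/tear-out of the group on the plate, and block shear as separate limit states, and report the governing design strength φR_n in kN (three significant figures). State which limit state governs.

Bolt shear: A_b = π·27²/4 = 572.6 mm²; R_n = 372 × 572.6 × 3 × 1 / 1000 = 639 kN → 0.75 × 639 = 479 kN.
Bearing: edge l_c = 50, r_n = 196.8 kN; interior l_c = 80, r_n = 212.5 kN; R_n = 196.8 + 2·212.5 = 621.9 kN → 466 kN.
Block shear: A_gv = 2280, A_nv = 1640, A_nt = 192 mm²; R_n = min(0.6F_uA_nv, 0.6F_yA_gv) + U_bs·F_u·A_nt = 454.9 kN → 341 kN.
Block shear governs: 341 kN.

341 kN (block shear governs)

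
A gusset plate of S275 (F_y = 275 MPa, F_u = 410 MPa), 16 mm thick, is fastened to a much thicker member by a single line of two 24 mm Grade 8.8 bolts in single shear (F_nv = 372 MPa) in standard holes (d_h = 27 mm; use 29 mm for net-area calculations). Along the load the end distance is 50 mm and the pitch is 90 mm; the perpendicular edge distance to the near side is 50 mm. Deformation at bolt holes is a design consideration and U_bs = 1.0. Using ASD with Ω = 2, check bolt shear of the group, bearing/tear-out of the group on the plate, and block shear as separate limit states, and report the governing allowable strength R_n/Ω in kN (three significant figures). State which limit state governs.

168 kN (bolt shear governs)

Bolt shear: A_b = π·24²/4 = 452.4 mm²; R_n = 372 × 452.4 × 2 × 1 / 1000 = 336.6 kN → 336.6 / 2 = 168 kN.
Bearing: edge l_c = 36.5, r_n = 287.3 kN; interior l_c = 63, r_n = 377.9 kN; R_n = 287.3 + 1·377.9 = 665.2 kN → 333 kN.
Block shear: A_gv = 2240, A_nv = 1544, A_nt = 568 mm²; R_n = min(0.6F_uA_nv, 0.6F_yA_gv) + U_bs·F_u·A_nt = 602.5 kN → 301 kN.
Bolt shear governs: 168 kN.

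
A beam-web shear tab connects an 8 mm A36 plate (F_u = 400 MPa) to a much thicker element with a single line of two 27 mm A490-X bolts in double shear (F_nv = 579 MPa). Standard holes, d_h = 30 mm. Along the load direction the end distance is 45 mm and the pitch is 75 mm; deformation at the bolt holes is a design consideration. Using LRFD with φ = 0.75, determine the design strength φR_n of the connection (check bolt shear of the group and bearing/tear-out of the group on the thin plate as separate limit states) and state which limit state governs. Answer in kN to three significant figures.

Bolt shear: A_b = π·27²/4 = 572.6 mm²; R_n = 579 × 572.6 × 2 × 2 / 1000 = 1326 kN → 0.75 × 1326 = 995 kN.
Bearing (1.2 l_c t F_u ≤ 2.4 d t F_u): upper limit = 2.4·27·8·400 / 1000 = 207.4 kN.
  Edge l_c = 45 − 30/2 = 30 → r_n = 115.2 kN; interior l_c = 75 − 30 = 45 → r_n = 172.8 kN.
  R_n,bearing = 1·115.2 + 1·172.8 = 288 kN → 0.75 × 288 = 216 kN.
Bearing governs: 216 kN.

216 kN (bearing governs)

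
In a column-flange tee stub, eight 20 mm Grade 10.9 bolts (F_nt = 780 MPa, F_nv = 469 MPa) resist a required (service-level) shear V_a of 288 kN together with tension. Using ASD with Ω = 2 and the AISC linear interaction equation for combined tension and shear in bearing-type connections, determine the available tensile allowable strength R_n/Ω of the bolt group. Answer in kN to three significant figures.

A_b = π·20²/4 = 314.2 mm²; f_rv = 288 × 1000 / (8 × 314.2) = 114.6 MPa.
F'_nt = 1.3 F_nt − (Ω F_nt / F_nv) f_rv = 1.3·780 − (2·780/469)·114.6 = 632.8 MPa, capped at F_nt → F'_nt = 632.8 MPa.
R_n = F'_nt · A_b · n = 632.8 × 314.2 × 8 / 1000 = 1591 kN.
Allowable strength R_n/Ω = 1591 / 2 = 795 kN.

795 kN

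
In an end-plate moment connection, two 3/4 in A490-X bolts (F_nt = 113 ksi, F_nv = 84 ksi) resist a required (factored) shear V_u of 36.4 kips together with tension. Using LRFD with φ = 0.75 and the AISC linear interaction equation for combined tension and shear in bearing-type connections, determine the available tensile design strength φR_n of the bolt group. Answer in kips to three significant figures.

A_b = π·0.75²/4 = 0.4418 in²; f_rv = 36.4 / (2 × 0.4418) = 41.2 ksi.
F'_nt = 1.3 F_nt − (F_nt / φF_nv) f_rv = 1.3·113 − (113/(0.75·84))·41.2 = 73.01 ksi, capped at F_nt → F'_nt = 73.01 ksi.
R_n = F'_nt · A_b · n = 73.01 × 0.4418 × 2 = 64.51 kips.
Design strength φR_n = 0.75 × 64.51 = 48.4 kips.

48.4 kips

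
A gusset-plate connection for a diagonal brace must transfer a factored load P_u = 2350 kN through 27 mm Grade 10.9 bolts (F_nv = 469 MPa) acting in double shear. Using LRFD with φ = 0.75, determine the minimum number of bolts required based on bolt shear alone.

6 bolts

A_b = π·27²/4 = 572.6 mm².
Per-bolt design strength φR_n = 0.75 × 469 × 572.6 × 2 / 1000 = 402.8 kN.
n ≥ 2350 / 402.8 = 5.834 → use 6 bolts.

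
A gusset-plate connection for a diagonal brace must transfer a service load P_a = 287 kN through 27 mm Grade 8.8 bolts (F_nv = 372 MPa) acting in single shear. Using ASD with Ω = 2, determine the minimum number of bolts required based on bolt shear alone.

3 bolts

A_b = π·27²/4 = 572.6 mm².
Per-bolt allowable strength R_n/Ω = 372 × 572.6 × 1 / 1000 / 2 = 106.5 kN.
n ≥ 287 / 106.5 = 2.695 → use 3 bolts.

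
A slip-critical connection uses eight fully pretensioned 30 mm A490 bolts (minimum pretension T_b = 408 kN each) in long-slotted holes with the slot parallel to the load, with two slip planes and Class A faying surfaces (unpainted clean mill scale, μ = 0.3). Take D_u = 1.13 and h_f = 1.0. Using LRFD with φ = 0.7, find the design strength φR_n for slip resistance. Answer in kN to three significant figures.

1550 kN

R_n = μ · D_u · h_f · T_b · n_s · n_b = 0.3 × 1.13 × 1.0 × 408 × 2 × 8 = 2213 kN.
Design strength φR_n = 0.7 × 2213 = 1550 kN.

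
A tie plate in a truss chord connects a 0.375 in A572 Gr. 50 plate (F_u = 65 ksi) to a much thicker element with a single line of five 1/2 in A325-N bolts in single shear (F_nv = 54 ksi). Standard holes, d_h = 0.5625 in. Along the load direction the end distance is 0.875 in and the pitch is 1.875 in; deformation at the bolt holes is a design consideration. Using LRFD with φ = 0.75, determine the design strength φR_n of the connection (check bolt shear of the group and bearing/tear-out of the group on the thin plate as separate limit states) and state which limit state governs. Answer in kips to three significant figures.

39.8 kips (bolt shear governs)

Bolt shear: A_b = π·0.5²/4 = 0.1963 in²; R_n = 54 × 0.1963 × 5 × 1 = 53.01 kips → 0.75 × 53.01 = 39.8 kips.
Bearing (1.2 l_c t F_u ≤ 2.4 d t F_u): upper limit = 2.4·0.5·0.375·65 = 29.25 kips.
  Edge l_c = 0.875 − 0.5625/2 = 0.5938 → r_n = 17.37 kips; interior l_c = 1.875 − 0.5625 = 1.312 → r_n = 29.25 kips.
  R_n,bearing = 1·17.37 + 4·29.25 = 134.4 kips → 0.75 × 134.4 = 101 kips.
Bolt shear governs: 39.8 kips.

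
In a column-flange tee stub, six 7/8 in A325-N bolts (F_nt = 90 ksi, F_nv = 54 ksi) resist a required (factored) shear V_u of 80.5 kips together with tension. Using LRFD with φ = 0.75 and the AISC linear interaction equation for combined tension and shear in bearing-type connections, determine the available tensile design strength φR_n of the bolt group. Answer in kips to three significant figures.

A_b = π·0.875²/4 = 0.6013 in²; f_rv = 80.5 / (6 × 0.6013) = 22.31 ksi.
F'_nt = 1.3 F_nt − (F_nt / φF_nv) f_rv = 1.3·90 − (90/(0.75·54))·22.31 = 67.42 ksi, capped at F_nt → F'_nt = 67.42 ksi.
R_n = F'_nt · A_b · n = 67.42 × 0.6013 × 6 = 243.2 kips.
Design strength φR_n = 0.75 × 243.2 = 182 kips.

182 kips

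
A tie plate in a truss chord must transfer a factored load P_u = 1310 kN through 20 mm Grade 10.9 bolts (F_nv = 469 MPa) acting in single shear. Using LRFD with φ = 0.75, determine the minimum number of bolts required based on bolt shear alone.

12 bolts

A_b = π·20²/4 = 314.2 mm².
Per-bolt design strength φR_n = 0.75 × 469 × 314.2 × 1 / 1000 = 110.5 kN.
n ≥ 1310 / 110.5 = 11.85 → use 12 bolts.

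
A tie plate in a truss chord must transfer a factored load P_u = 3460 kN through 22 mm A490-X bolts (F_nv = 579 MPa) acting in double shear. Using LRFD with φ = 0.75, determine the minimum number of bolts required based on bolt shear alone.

A_b = π·22²/4 = 380.1 mm².
Per-bolt design strength φR_n = 0.75 × 579 × 380.1 × 2 / 1000 = 330.1 kN.
n ≥ 3460 / 330.1 = 10.48 → use 11 bolts.

11 bolts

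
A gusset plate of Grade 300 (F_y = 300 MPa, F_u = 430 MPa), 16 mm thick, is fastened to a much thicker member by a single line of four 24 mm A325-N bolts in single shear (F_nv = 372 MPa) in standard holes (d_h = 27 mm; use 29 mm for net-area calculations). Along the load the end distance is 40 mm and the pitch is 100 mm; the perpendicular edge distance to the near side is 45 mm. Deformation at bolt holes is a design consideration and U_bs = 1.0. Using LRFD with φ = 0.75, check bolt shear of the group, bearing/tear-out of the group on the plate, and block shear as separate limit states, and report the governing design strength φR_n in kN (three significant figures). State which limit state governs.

Bolt shear: A_b = π·24²/4 = 452.4 mm²; R_n = 372 × 452.4 × 4 × 1 / 1000 = 673.2 kN → 0.75 × 673.2 = 505 kN.
Bearing: edge l_c = 26.5, r_n = 218.8 kN; interior l_c = 73, r_n = 396.3 kN; R_n = 218.8 + 3·396.3 = 1408 kN → 1060 kN.
Block shear: A_gv = 5440, A_nv = 3816, A_nt = 488 mm²; R_n = min(0.6F_uA_nv, 0.6F_yA_gv) + U_bs·F_u·A_nt = 1189 kN → 892 kN.
Bolt shear governs: 505 kN.

505 kN (bolt shear governs)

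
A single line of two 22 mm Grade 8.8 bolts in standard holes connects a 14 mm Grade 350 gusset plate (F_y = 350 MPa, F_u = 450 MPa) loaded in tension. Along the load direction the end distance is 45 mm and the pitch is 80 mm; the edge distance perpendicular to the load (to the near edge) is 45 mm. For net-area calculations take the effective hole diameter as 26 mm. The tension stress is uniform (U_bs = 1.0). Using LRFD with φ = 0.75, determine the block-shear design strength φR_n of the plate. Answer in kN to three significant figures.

395 kN

Shear plane L_v = 45 + 1·80 = 125 mm; A_gv = 125 × 14 = 1750 mm².
A_nv = (125 − 1.5·26) × 14 = 1204 mm².
A_nt = (45 − 0.5·26) × 14 = 448 mm².
0.6 F_u A_nv = 325.1 kN; 0.6 F_y A_gv = 367.5 kN → shear rupture governs the shear term.
R_n = 325.1 + 1.0 × 450 × 448 / 1000 = 526.7 kN.
Design strength φR_n = 0.75 × 526.7 = 395 kN.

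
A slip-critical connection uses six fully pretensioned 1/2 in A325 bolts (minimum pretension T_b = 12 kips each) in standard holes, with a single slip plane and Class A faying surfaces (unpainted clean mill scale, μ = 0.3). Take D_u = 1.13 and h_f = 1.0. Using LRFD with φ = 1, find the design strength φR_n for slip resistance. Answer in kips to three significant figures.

R_n = μ · D_u · h_f · T_b · n_s · n_b = 0.3 × 1.13 × 1.0 × 12 × 1 × 6 = 24.41 kips.
Design strength φR_n = 1 × 24.41 = 24.4 kips.

24.4 kips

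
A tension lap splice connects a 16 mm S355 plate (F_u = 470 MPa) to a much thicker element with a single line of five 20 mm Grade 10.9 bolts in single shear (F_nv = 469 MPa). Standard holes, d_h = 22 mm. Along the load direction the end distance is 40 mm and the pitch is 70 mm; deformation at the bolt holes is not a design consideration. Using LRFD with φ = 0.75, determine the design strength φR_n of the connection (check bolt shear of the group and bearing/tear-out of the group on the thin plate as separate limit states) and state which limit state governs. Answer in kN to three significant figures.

Bolt shear: A_b = π·20²/4 = 314.2 mm²; R_n = 469 × 314.2 × 5 × 1 / 1000 = 736.7 kN → 0.75 × 736.7 = 553 kN.
Bearing (1.5 l_c t F_u ≤ 3.0 d t F_u): upper limit = 3.0·20·16·470 / 1000 = 451.2 kN.
  Edge l_c = 40 − 22/2 = 29 → r_n = 327.1 kN; interior l_c = 70 − 22 = 48 → r_n = 451.2 kN.
  R_n,bearing = 1·327.1 + 4·451.2 = 2132 kN → 0.75 × 2132 = 1600 kN.
Bolt shear governs: 553 kN.

553 kN (bolt shear governs)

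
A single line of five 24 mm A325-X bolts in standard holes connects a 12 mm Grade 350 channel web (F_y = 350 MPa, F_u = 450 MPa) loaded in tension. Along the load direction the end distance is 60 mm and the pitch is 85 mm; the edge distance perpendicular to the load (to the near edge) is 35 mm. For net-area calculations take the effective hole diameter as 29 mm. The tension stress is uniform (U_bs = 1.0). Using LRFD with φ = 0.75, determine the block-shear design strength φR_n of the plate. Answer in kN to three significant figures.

738 kN

Shear plane L_v = 60 + 4·85 = 400 mm; A_gv = 400 × 12 = 4800 mm².
A_nv = (400 − 4.5·29) × 12 = 3234 mm².
A_nt = (35 − 0.5·29) × 12 = 246 mm².
0.6 F_u A_nv = 873.2 kN; 0.6 F_y A_gv = 1008 kN → shear rupture governs the shear term.
R_n = 873.2 + 1.0 × 450 × 246 / 1000 = 983.9 kN.
Design strength φR_n = 0.75 × 983.9 = 738 kN.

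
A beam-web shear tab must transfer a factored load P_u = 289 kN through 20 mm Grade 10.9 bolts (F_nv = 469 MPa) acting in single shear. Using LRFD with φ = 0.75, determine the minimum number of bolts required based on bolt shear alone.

3 bolts

A_b = π·20²/4 = 314.2 mm².
Per-bolt design strength φR_n = 0.75 × 469 × 314.2 × 1 / 1000 = 110.5 kN.
n ≥ 289 / 110.5 = 2.615 → use 3 bolts.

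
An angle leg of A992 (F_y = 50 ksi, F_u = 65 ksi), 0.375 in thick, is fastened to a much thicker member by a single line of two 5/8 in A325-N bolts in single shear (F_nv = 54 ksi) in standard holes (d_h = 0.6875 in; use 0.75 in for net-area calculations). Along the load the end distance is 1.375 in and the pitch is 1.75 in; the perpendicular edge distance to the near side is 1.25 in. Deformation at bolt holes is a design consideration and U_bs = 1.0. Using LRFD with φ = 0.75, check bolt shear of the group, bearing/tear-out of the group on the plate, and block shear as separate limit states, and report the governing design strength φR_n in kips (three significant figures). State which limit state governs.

24.9 kips (bolt shear governs)

Bolt shear: A_b = π·0.625²/4 = 0.3068 in²; R_n = 54 × 0.3068 × 2 × 1 = 33.13 kips → 0.75 × 33.13 = 24.9 kips.
Bearing: edge l_c = 1.031, r_n = 30.16 kips; interior l_c = 1.062, r_n = 31.08 kips; R_n = 30.16 + 1·31.08 = 61.24 kips → 45.9 kips.
Block shear: A_gv = 1.172, A_nv = 0.75, A_nt = 0.3281 in²; R_n = min(0.6F_uA_nv, 0.6F_yA_gv) + U_bs·F_u·A_nt = 50.58 kips → 37.9 kips.
Bolt shear governs: 24.9 kips.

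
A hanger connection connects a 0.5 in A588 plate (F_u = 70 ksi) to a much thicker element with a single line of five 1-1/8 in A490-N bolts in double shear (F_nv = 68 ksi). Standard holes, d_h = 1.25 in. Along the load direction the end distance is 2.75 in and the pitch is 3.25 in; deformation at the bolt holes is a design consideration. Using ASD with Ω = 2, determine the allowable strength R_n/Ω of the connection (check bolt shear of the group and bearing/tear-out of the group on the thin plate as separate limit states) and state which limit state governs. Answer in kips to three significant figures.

213 kips (bearing governs)

Bolt shear: A_b = π·1.125²/4 = 0.994 in²; R_n = 68 × 0.994 × 5 × 2 = 675.9 kips → 675.9 / 2 = 338 kips.
Bearing (1.2 l_c t F_u ≤ 2.4 d t F_u): upper limit = 2.4·1.125·0.5·70 = 94.5 kips.
  Edge l_c = 2.75 − 1.25/2 = 2.125 → r_n = 89.25 kips; interior l_c = 3.25 − 1.25 = 2 → r_n = 84 kips.
  R_n,bearing = 1·89.25 + 4·84 = 425.2 kips → 425.2 / 2 = 213 kips.
Bearing governs: 213 kips.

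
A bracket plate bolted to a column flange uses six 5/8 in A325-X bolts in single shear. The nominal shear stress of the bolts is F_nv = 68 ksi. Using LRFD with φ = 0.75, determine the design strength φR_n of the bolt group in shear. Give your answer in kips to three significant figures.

93.9 kips

A_b = π × 0.625² / 4 = 0.3068 in².
R_n = F_nv · A_b · n · n_s = 68 × 0.3068 × 6 × 1 = 125.2 kips.
Design strength φR_n = 0.75 × 125.2 = 93.9 kips.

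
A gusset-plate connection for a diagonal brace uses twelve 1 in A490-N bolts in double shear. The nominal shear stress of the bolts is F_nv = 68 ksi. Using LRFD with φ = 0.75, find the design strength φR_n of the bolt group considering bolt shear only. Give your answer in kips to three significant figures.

961 kips

A_b = π × 1² / 4 = 0.7854 in².
R_n = F_nv · A_b · n · n_s = 68 × 0.7854 × 12 × 2 = 1282 kips.
Design strength φR_n = 0.75 × 1282 = 961 kips.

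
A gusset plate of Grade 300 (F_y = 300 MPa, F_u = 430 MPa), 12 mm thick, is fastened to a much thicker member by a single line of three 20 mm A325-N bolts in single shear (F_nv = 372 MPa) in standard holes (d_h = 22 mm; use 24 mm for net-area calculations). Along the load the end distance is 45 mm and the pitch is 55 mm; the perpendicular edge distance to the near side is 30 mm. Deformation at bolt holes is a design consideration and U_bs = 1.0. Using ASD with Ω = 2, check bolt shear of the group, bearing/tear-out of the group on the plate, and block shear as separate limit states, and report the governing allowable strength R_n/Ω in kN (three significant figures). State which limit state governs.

175 kN (bolt shear governs)

Bolt shear: A_b = π·20²/4 = 314.2 mm²; R_n = 372 × 314.2 × 3 × 1 / 1000 = 350.6 kN → 350.6 / 2 = 175 kN.
Bearing: edge l_c = 34, r_n = 210.5 kN; interior l_c = 33, r_n = 204.3 kN; R_n = 210.5 + 2·204.3 = 619.2 kN → 310 kN.
Block shear: A_gv = 1860, A_nv = 1140, A_nt = 216 mm²; R_n = min(0.6F_uA_nv, 0.6F_yA_gv) + U_bs·F_u·A_nt = 387 kN → 194 kN.
Bolt shear governs: 175 kN.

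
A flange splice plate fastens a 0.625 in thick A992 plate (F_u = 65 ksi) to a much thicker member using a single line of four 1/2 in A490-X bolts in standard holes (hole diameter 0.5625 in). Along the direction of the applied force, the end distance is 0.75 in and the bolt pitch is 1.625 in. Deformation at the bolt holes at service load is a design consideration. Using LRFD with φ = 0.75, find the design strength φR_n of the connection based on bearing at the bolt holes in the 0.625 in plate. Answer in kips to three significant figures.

Per bolt r_n = 1.2 l_c t F_u ≤ 2.4 d t F_u; upper limit = 2.4 × 0.5 × 0.625 × 65 = 48.75 kips.
Edge bolt: l_c = 0.75 − 0.5625/2 = 0.4688 in → 1.2 × 0.4688 × 0.625 × 65 = 22.85 → r_n = 22.85 kips.
Interior bolts: l_c = 1.625 − 0.5625 = 1.062 in → 1.2 × 1.062 × 0.625 × 65 = 51.8 → r_n = 48.75 kips.
R_n = 1 × 22.85 + 3 × 48.75 = 169.1 kips.
Design strength φR_n = 0.75 × 169.1 = 127 kips.

127 kips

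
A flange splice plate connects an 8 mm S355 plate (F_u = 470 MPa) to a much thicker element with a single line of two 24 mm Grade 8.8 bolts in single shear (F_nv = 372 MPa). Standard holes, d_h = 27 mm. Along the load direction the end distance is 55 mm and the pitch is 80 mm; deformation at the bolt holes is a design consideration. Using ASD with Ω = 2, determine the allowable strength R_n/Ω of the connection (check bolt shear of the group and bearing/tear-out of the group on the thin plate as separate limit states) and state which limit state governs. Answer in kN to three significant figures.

Bolt shear: A_b = π·24²/4 = 452.4 mm²; R_n = 372 × 452.4 × 2 × 1 / 1000 = 336.6 kN → 336.6 / 2 = 168 kN.
Bearing (1.2 l_c t F_u ≤ 2.4 d t F_u): upper limit = 2.4·24·8·470 / 1000 = 216.6 kN.
  Edge l_c = 55 − 27/2 = 41.5 → r_n = 187.2 kN; interior l_c = 80 − 27 = 53 → r_n = 216.6 kN.
  R_n,bearing = 1·187.2 + 1·216.6 = 403.8 kN → 403.8 / 2 = 202 kN.
Bolt shear governs: 168 kN.

168 kN (bolt shear governs)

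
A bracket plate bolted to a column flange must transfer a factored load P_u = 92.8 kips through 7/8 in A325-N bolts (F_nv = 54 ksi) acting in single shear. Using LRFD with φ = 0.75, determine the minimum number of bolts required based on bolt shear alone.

A_b = π·0.875²/4 = 0.6013 in².
Per-bolt design strength φR_n = 0.75 × 54 × 0.6013 × 1 = 24.35 kips.
n ≥ 92.8 / 24.35 = 3.811 → use 4 bolts.

4 bolts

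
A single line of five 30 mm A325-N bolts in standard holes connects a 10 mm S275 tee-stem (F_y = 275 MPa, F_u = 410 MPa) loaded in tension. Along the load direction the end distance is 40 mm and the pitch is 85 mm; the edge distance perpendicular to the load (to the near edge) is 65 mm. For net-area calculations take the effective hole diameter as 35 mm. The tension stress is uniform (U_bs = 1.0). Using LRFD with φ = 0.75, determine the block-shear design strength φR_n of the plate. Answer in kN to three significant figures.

Shear plane L_v = 40 + 4·85 = 380 mm; A_gv = 380 × 10 = 3800 mm².
A_nv = (380 − 4.5·35) × 10 = 2225 mm².
A_nt = (65 − 0.5·35) × 10 = 475 mm².
0.6 F_u A_nv = 547.4 kN; 0.6 F_y A_gv = 627 kN → shear rupture governs the shear term.
R_n = 547.4 + 1.0 × 410 × 475 / 1000 = 742.1 kN.
Design strength φR_n = 0.75 × 742.1 = 557 kN.

557 kN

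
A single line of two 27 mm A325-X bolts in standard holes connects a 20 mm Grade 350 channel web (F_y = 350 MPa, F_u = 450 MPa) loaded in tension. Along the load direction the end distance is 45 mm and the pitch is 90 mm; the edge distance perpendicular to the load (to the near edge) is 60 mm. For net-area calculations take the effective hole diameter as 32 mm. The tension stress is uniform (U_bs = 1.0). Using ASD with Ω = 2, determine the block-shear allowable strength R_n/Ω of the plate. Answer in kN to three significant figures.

Shear plane L_v = 45 + 1·90 = 135 mm; A_gv = 135 × 20 = 2700 mm².
A_nv = (135 − 1.5·32) × 20 = 1740 mm².
A_nt = (60 − 0.5·32) × 20 = 880 mm².
0.6 F_u A_nv = 469.8 kN; 0.6 F_y A_gv = 567 kN → shear rupture governs the shear term.
R_n = 469.8 + 1.0 × 450 × 880 / 1000 = 865.8 kN.
Allowable strength R_n/Ω = 865.8 / 2 = 433 kN.

433 kN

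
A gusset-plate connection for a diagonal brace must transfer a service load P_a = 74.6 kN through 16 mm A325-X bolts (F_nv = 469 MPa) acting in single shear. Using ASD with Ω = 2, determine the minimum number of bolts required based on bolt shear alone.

A_b = π·16²/4 = 201.1 mm².
Per-bolt allowable strength R_n/Ω = 469 × 201.1 × 1 / 1000 / 2 = 47.15 kN.
n ≥ 74.6 / 47.15 = 1.582 → use 2 bolts.

2 bolts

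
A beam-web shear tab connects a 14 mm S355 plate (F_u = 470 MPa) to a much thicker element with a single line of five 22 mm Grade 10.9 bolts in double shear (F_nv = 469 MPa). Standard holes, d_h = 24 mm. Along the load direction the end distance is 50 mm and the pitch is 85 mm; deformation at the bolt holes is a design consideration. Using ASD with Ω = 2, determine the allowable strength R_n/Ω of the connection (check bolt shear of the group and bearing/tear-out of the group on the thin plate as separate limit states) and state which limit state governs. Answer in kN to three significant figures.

845 kN (bearing governs)

Bolt shear: A_b = π·22²/4 = 380.1 mm²; R_n = 469 × 380.1 × 5 × 2 / 1000 = 1783 kN → 1783 / 2 = 891 kN.
Bearing (1.2 l_c t F_u ≤ 2.4 d t F_u): upper limit = 2.4·22·14·470 / 1000 = 347.4 kN.
  Edge l_c = 50 − 24/2 = 38 → r_n = 300 kN; interior l_c = 85 − 24 = 61 → r_n = 347.4 kN.
  R_n,bearing = 1·300 + 4·347.4 = 1690 kN → 1690 / 2 = 845 kN.
Bearing governs: 845 kN.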